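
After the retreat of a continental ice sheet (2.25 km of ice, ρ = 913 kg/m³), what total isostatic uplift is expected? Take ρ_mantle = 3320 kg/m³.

0.619 km

Removing the load lets mantle flow back in; uplift u satisfies ρ_ice t = ρ_m u.
u = t ρ_ice/ρ_m = 2.25 km × 913/3320 = 0.619 km.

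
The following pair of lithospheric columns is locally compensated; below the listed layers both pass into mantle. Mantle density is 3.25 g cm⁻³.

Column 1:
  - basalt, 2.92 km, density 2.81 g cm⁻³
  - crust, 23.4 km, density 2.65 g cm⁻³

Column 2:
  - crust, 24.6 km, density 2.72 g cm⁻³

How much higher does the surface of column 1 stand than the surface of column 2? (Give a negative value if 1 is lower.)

For any compensation level in the mantle, the mantle terms cancel and isostasy reduces to e = (Σt_1 − Σt_2) − (Σ(ρt)_1 − Σ(ρt)_2) / ρ_m.
Σt_1 = 26.32 km; Σt_2 = 24.6 km; Σ(ρt)_1 = 70.2152; Σ(ρt)_2 = 66.912 (in km·g cm⁻³).
e = (26.32 − 24.6) − (70.2152 − 66.912) / 3.25 = 0.704 km.

0.704 km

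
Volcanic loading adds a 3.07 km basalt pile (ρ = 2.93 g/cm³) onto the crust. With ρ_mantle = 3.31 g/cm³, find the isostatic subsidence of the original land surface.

2.72 km

Subaerial loading: s = t ρ_load / ρ_m.
s = 3.07 km × 2.93/3.31 = 2.72 km.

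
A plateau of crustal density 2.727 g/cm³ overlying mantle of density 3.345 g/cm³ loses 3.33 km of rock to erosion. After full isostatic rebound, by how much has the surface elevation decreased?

Rebound u = e ρ_c/ρ_m = 3.33 km × 2.727/3.345 = 2.715 km.
Net surface drop = e − u = 3.33 km − 2.715 km = e (ρ_m − ρ_c)/ρ_m = 0.615 km.

0.615 km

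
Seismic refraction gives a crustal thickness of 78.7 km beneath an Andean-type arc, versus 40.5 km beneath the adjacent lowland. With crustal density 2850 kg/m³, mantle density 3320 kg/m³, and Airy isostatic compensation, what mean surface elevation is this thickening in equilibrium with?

5.41 km

Excess crust Δ = 78.7 km − 40.5 km = 38.2 km, split between elevation h and root r with h + r = Δ.
Airy balance ρ_c h = (ρ_m − ρ_c) r gives r = h ρ_c/(ρ_m − ρ_c), so h (1 + ρ_c/(ρ_m − ρ_c)) = Δ, i.e. h = Δ (ρ_m − ρ_c)/ρ_m.
h = 38.2 km × 470/3320 = 5.41 km.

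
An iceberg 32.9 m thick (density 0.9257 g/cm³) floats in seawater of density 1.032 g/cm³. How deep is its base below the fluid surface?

Draft d = t ρ_obj/ρ_fluid = 32.9 m × 0.9257/1.032 = 29.5 m.

29.5 m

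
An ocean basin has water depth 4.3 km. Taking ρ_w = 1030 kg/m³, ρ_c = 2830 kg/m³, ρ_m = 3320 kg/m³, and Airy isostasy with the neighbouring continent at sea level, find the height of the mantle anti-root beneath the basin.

15.8 km

Isostatic balance requires: replacing crust with seawater at the top is compensated by replacing crust with mantle at the base: d (ρ_c − ρ_w) = a (ρ_m − ρ_c).
a = d (ρ_c − ρ_w)/(ρ_m − ρ_c) = 4.3 km × 1800/490 = 15.8 km.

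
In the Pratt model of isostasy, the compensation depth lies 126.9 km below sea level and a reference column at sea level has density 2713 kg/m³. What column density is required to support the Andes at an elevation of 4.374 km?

2620 kg/m³

Pratt balance: ρ_ref D = ρ (D + h).
ρ = ρ_ref D/(D + h) = 2713 × 126.9 km/(126.9 km + 4.374 km) = 2620 kg/m³.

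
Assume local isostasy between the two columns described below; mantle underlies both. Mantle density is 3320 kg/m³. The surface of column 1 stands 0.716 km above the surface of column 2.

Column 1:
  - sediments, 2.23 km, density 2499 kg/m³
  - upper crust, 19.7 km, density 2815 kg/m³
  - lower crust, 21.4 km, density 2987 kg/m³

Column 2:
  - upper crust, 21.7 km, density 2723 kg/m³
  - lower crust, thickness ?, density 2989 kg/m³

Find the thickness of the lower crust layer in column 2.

Take the compensation level at the base of the deeper column (depth z_c below the surface of column 1) and equate Σ ρ_i t_i down to z_c; mantle fills any gap and the z_c terms cancel.
Column 1: 2.23×2499 + 19.7×2815 + 21.4×2987 + (z_c − 43.33)×3320
Column 2: 0.716×0 + 21.7×2723 + x×2989 + (z_c − 0.716 − 21.7 − x)×3320
The z_c×3320 term appears on both sides and cancels. Collect the known terms of each column as K = Σ(ρt)_known − 3320 × (depth of known layers): K_1 = 124950.07 − 3320×43.33 = −18905.53; K_2 = 59089.1 − 3320×(0.716 + 21.7) = −15332.02.
Balance: K_1 = K_2 − x×(3320 − 2989), so x = (K_2 − K_1)/(3320 − 2989) = 3573.51/331 = 10.8 km.

10.8 km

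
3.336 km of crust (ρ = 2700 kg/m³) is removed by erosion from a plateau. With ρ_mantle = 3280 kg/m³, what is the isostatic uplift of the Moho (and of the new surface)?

2.75 km

Unloading: uplift u = e ρ_c/ρ_m = 3.336 km × 2700/3280 = 2.75 km.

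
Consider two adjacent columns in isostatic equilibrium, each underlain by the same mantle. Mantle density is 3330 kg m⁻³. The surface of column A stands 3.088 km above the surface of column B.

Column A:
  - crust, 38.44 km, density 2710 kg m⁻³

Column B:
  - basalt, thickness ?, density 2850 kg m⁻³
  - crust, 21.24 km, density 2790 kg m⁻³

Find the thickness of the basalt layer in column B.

4.33 km

Take the compensation level at the base of the deeper column (depth z_c below the surface of column A) and equate Σ ρ_i t_i down to z_c; mantle fills any gap and the z_c terms cancel.
Column A: 38.44×2710 + (z_c − 38.44)×3330
Column B: 3.088×0 + x×2850 + 21.24×2790 + (z_c − 3.088 − 21.24 − x)×3330
The z_c×3330 term appears on both sides and cancels. Collect the known terms of each column as K = Σ(ρt)_known − 3330 × (depth of known layers): K_A = 104172.4 − 3330×38.44 = −23832.8; K_B = 59259.6 − 3330×(3.088 + 21.24) = −21752.64.
Balance: K_A = K_B − x×(3330 − 2850), so x = (K_B − K_A)/(3330 − 2850) = 2080.16/480 = 4.33 km.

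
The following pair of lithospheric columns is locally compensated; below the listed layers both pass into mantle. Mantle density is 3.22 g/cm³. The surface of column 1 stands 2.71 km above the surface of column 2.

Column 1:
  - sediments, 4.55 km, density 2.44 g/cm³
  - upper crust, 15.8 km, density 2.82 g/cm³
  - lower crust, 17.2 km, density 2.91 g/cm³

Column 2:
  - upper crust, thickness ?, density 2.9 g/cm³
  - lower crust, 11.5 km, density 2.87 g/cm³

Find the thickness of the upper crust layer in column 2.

Take the compensation level at the base of the deeper column (depth z_c below the surface of column 1) and equate Σ ρ_i t_i down to z_c; mantle fills any gap and the z_c terms cancel.
Column 1: 4.55×2.44 + 15.8×2.82 + 17.2×2.91 + (z_c − 37.55)×3.22
Column 2: 2.71×0 + x×2.9 + 11.5×2.87 + (z_c − 2.71 − 11.5 − x)×3.22
The z_c×3.22 term appears on both sides and cancels. Collect the known terms of each column as K = Σ(ρt)_known − 3.22 × (depth of known layers): K_1 = 105.71 − 3.22×37.55 = −15.201; K_2 = 33.005 − 3.22×(2.71 + 11.5) = −12.7512.
Balance: K_1 = K_2 − x×(3.22 − 2.9), so x = (K_2 − K_1)/(3.22 − 2.9) = 2.4498/0.32 = 7.66 km.

7.66 km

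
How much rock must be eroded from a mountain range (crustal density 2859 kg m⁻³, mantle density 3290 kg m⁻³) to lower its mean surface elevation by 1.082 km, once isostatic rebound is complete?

Net drop Δ = e − u = e − e ρ_c/ρ_m = e (ρ_m − ρ_c)/ρ_m.
e = Δ ρ_m/(ρ_m − ρ_c) = 1.082 km × 3290/431 = 8.26 km.

8.26 km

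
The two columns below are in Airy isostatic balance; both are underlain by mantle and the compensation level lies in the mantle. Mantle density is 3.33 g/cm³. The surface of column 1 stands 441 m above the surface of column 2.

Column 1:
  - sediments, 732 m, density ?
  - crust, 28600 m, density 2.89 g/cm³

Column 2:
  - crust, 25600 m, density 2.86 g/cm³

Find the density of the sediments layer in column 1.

Take the compensation level at the base of the deeper column (depth z_c below the surface of column 1) and equate Σ ρ_i t_i down to z_c; mantle fills any gap and the z_c terms cancel.
Column 1: 732×ρ + 28600×2.89 + (z_c − 29332)×3.33
Column 2: 441×0 + 25600×2.86 + (z_c − 441 − 25600)×3.33
The z_c×3.33 term appears on both sides and cancels. Collect the known terms of each column as K = Σ(ρt)_known − 3.33 × (depth of known layers): K_1 = 82654 − 3.33×29332 = −15021.56; K_2 = 73216 − 3.33×(441 + 25600) = −13500.53.
Balance: K_1 + 732×ρ = K_2, so ρ = (K_2 − K_1)/732 = 1521.03/732 = 2.08 g/cm³.

2.08 g/cm³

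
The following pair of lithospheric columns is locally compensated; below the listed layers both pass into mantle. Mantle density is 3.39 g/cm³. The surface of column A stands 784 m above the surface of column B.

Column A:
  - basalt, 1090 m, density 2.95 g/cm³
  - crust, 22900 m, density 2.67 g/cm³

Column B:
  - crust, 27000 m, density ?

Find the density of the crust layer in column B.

Take the compensation level at the base of the deeper column (depth z_c below the surface of column A) and equate Σ ρ_i t_i down to z_c; mantle fills any gap and the z_c terms cancel.
Column A: 1090×2.95 + 22900×2.67 + (z_c − 23990)×3.39
Column B: 784×0 + 27000×ρ + (z_c − 784 − 27000)×3.39
The z_c×3.39 term appears on both sides and cancels. Collect the known terms of each column as K = Σ(ρt)_known − 3.39 × (depth of known layers): K_A = 64358.5 − 3.39×23990 = −16967.6; K_B = 0 − 3.39×(784 + 27000) = −94187.76.
Balance: K_A = K_B + 27000×ρ, so ρ = (K_A − K_B)/27000 = 77220.2/27000 = 2.86 g/cm³.

2.86 g/cm³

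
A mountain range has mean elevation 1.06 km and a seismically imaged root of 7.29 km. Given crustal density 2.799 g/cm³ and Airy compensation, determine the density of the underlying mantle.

Airy balance: ρ_c h = (ρ_m − ρ_c) r → ρ_m = ρ_c (1 + h/r).
ρ_m = 2.799 × (1 + 1.06 km/7.29 km) = 3.21 g/cm³.

3.21 g/cm³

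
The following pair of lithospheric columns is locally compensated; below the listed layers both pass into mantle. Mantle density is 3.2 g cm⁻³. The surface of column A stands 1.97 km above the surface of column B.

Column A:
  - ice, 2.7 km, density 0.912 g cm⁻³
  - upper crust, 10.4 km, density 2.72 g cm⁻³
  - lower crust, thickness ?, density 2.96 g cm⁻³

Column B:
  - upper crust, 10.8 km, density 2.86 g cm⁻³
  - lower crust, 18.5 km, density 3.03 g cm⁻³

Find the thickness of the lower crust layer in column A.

Take the compensation level at the base of the deeper column (depth z_c below the surface of column A) and equate Σ ρ_i t_i down to z_c; mantle fills any gap and the z_c terms cancel.
Column A: 2.7×0.912 + 10.4×2.72 + x×2.96 + (z_c − 13.1 − x)×3.2
Column B: 1.97×0 + 10.8×2.86 + 18.5×3.03 + (z_c − 1.97 − 29.3)×3.2
The z_c×3.2 term appears on both sides and cancels. Collect the known terms of each column as K = Σ(ρt)_known − 3.2 × (depth of known layers): K_A = 30.7504 − 3.2×13.1 = −11.1696; K_B = 86.943 − 3.2×(1.97 + 29.3) = −13.121.
Balance: K_A − x×(3.2 − 2.96) = K_B, so x = (K_A − K_B)/(3.2 − 2.96) = 1.9514/0.24 = 8.13 km.

8.13 km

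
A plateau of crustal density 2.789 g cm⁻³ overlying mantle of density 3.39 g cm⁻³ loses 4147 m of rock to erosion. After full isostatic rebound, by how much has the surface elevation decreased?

735 m

Rebound u = e ρ_c/ρ_m = 4147 m × 2.789/3.39 = 3412 m.
Net surface drop = e − u = 4147 m − 3412 m = e (ρ_m − ρ_c)/ρ_m = 735 m.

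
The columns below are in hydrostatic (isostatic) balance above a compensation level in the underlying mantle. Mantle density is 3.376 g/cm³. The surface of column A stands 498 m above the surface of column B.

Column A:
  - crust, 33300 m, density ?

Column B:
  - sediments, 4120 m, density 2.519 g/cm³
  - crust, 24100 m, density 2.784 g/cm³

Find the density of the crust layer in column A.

Take the compensation level at the base of the deeper column (depth z_c below the surface of column A) and equate Σ ρ_i t_i down to z_c; mantle fills any gap and the z_c terms cancel.
Column A: 33300×ρ + (z_c − 33300)×3.376
Column B: 498×0 + 4120×2.519 + 24100×2.784 + (z_c − 498 − 28220)×3.376
The z_c×3.376 term appears on both sides and cancels. Collect the known terms of each column as K = Σ(ρt)_known − 3.376 × (depth of known layers): K_A = 0 − 3.376×33300 = −112420.8; K_B = 77472.68 − 3.376×(498 + 28220) = −19479.288.
Balance: K_A + 33300×ρ = K_B, so ρ = (K_B − K_A)/33300 = 92941.5/33300 = 2.79 g/cm³.

2.79 g/cm³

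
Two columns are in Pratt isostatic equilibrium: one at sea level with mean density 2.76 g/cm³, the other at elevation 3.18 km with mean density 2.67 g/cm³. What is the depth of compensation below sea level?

94.3 km

ρ_ref D = ρ (D + h) → D (ρ_ref − ρ) = ρ h.
D = ρ h/(ρ_ref − ρ) = 2.67 × 3.18 km/(2.76 − 2.67) = 94.3 km.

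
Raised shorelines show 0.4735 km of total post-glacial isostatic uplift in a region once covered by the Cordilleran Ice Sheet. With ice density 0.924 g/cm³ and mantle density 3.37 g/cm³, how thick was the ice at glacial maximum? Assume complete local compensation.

u = t ρ_ice/ρ_m → t = u ρ_m/ρ_ice = 0.4735 km × 3.37/0.924 = 1.73 km.

1.73 km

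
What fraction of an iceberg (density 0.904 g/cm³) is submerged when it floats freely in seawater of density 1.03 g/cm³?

Submerged fraction = ρ_obj/ρ_fluid = 0.904/1.03 = 0.878.

0.878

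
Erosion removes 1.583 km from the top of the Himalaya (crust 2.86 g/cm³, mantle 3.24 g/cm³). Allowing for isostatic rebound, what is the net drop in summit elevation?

0.186 km

Rebound u = e ρ_c/ρ_m = 1.583 km × 2.86/3.24 = 1.397 km.
Net surface drop = e − u = 1.583 km − 1.397 km = e (ρ_m − ρ_c)/ρ_m = 0.186 km.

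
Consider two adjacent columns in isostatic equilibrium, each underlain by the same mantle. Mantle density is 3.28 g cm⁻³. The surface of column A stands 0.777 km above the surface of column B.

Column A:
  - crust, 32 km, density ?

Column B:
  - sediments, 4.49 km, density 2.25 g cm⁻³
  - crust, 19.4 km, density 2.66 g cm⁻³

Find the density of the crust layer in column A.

Take the compensation level at the base of the deeper column (depth z_c below the surface of column A) and equate Σ ρ_i t_i down to z_c; mantle fills any gap and the z_c terms cancel.
Column A: 32×ρ + (z_c − 32)×3.28
Column B: 0.777×0 + 4.49×2.25 + 19.4×2.66 + (z_c − 0.777 − 23.89)×3.28
The z_c×3.28 term appears on both sides and cancels. Collect the known terms of each column as K = Σ(ρt)_known − 3.28 × (depth of known layers): K_A = 0 − 3.28×32 = −104.96; K_B = 61.7065 − 3.28×(0.777 + 23.89) = −19.20126.
Balance: K_A + 32×ρ = K_B, so ρ = (K_B − K_A)/32 = 85.7587/32 = 2.68 g cm⁻³.

2.68 g cm⁻³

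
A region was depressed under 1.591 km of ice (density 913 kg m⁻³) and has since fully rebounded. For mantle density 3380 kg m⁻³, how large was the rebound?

Removing the load lets mantle flow back in; uplift u satisfies ρ_ice t = ρ_m u.
u = t ρ_ice/ρ_m = 1.591 km × 913/3380 = 0.43 km.

0.43 km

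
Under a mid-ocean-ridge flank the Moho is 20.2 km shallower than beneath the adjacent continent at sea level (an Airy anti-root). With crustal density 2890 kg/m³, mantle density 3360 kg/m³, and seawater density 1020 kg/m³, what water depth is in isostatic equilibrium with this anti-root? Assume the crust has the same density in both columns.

5.08 km

Replacing a thickness d of crust by seawater at the top must be balanced by replacing crust with mantle at the base: d (ρ_c − ρ_w) = a (ρ_m − ρ_c).
d = a (ρ_m − ρ_c)/(ρ_c − ρ_w) = 20.2 km × 470/1870 = 5.08 km.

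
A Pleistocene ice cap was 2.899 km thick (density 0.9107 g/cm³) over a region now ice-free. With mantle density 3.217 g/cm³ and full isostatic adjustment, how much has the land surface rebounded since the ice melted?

Removing the load lets mantle flow back in; uplift u satisfies ρ_ice t = ρ_m u.
u = t ρ_ice/ρ_m = 2.899 km × 0.9107/3.217 = 0.821 km.

0.821 km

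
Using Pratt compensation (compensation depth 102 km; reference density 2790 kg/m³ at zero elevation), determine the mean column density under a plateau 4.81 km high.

2660 kg/m³

Pratt balance: ρ_ref D = ρ (D + h).
ρ = ρ_ref D/(D + h) = 2790 × 102 km/(102 km + 4.81 km) = 2660 kg/m³.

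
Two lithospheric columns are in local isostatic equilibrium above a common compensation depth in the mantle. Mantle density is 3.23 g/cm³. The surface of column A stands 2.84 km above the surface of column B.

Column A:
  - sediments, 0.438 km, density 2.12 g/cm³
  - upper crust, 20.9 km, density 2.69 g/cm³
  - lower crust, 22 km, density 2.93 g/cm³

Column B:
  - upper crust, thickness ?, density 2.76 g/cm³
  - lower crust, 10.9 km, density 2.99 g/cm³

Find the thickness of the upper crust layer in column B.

14 km

Take the compensation level at the base of the deeper column (depth z_c below the surface of column A) and equate Σ ρ_i t_i down to z_c; mantle fills any gap and the z_c terms cancel.
Column A: 0.438×2.12 + 20.9×2.69 + 22×2.93 + (z_c − 43.338)×3.23
Column B: 2.84×0 + x×2.76 + 10.9×2.99 + (z_c − 2.84 − 10.9 − x)×3.23
The z_c×3.23 term appears on both sides and cancels. Collect the known terms of each column as K = Σ(ρt)_known − 3.23 × (depth of known layers): K_A = 121.60956 − 3.23×43.338 = −18.37218; K_B = 32.591 − 3.23×(2.84 + 10.9) = −11.7892.
Balance: K_A = K_B − x×(3.23 − 2.76), so x = (K_B − K_A)/(3.23 − 2.76) = 6.58298/0.47 = 14 km.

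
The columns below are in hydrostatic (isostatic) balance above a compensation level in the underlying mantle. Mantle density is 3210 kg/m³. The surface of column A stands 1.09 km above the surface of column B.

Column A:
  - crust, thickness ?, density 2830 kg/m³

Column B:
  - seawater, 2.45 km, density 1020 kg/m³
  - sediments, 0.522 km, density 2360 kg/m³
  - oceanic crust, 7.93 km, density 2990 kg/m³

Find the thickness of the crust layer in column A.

Take the compensation level at the base of the deeper column (depth z_c below the surface of column A) and equate Σ ρ_i t_i down to z_c; mantle fills any gap and the z_c terms cancel.
Column A: x×2830 + (z_c − 0 − x)×3210
Column B: 1.09×0 + 2.45×1020 + 0.522×2360 + 7.93×2990 + (z_c − 1.09 − 10.902)×3210
The z_c×3210 term appears on both sides and cancels. Collect the known terms of each column as K = Σ(ρt)_known − 3210 × (depth of known layers): K_A = 0 − 3210×0 = 0; K_B = 27441.62 − 3210×(1.09 + 10.902) = −11052.7.
Balance: K_A − x×(3210 − 2830) = K_B, so x = (K_A − K_B)/(3210 − 2830) = 11052.7/380 = 29.1 km.

29.1 km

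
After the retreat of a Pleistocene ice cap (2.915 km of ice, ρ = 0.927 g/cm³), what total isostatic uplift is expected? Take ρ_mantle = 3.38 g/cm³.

0.799 km

Removing the load lets mantle flow back in; uplift u satisfies ρ_ice t = ρ_m u.
u = t ρ_ice/ρ_m = 2.915 km × 0.927/3.38 = 0.799 km.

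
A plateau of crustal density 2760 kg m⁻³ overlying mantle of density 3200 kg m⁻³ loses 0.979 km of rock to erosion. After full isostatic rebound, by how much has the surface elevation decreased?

Rebound u = e ρ_c/ρ_m = 0.979 km × 2760/3200 = 0.8444 km.
Net surface drop = e − u = 0.979 km − 0.8444 km = e (ρ_m − ρ_c)/ρ_m = 0.135 km.

0.135 km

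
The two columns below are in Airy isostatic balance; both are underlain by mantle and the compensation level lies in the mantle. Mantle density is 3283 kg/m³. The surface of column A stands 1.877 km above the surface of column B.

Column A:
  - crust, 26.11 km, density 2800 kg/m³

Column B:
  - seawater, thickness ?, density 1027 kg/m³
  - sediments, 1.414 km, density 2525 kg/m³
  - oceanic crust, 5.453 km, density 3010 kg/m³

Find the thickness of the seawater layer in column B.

1.72 km

Take the compensation level at the base of the deeper column (depth z_c below the surface of column A) and equate Σ ρ_i t_i down to z_c; mantle fills any gap and the z_c terms cancel.
Column A: 26.11×2800 + (z_c − 26.11)×3283
Column B: 1.877×0 + x×1027 + 1.414×2525 + 5.453×3010 + (z_c − 1.877 − 6.867 − x)×3283
The z_c×3283 term appears on both sides and cancels. Collect the known terms of each column as K = Σ(ρt)_known − 3283 × (depth of known layers): K_A = 73108 − 3283×26.11 = −12611.13; K_B = 19983.88 − 3283×(1.877 + 6.867) = −8722.672.
Balance: K_A = K_B − x×(3283 − 1027), so x = (K_B − K_A)/(3283 − 1027) = 3888.46/2256 = 1.72 km.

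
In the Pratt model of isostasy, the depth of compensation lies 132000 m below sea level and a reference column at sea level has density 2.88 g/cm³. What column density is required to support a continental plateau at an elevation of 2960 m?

2.82 g/cm³

Pratt balance: ρ_ref D = ρ (D + h).
ρ = ρ_ref D/(D + h) = 2.88 × 132000 m/(132000 m + 2960 m) = 2.82 g/cm³.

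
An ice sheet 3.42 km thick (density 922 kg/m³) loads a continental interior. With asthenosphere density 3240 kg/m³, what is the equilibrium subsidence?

Balancing pressure at the compensation depth: the ice load ρ_ice t is balanced by mantle displaced below, ρ_m s.
s = t ρ_ice / ρ_m = 3.42 km × 922/3240 = 0.973 km.

0.973 km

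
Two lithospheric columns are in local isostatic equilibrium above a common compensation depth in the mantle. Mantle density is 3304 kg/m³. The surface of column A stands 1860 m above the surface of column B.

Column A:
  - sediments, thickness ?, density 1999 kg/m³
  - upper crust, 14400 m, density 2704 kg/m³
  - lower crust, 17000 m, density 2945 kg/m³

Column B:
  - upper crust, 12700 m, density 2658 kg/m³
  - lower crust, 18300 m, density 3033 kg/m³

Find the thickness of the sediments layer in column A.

Take the compensation level at the base of the deeper column (depth z_c below the surface of column A) and equate Σ ρ_i t_i down to z_c; mantle fills any gap and the z_c terms cancel.
Column A: x×1999 + 14400×2704 + 17000×2945 + (z_c − 31400 − x)×3304
Column B: 1860×0 + 12700×2658 + 18300×3033 + (z_c − 1860 − 31000)×3304
The z_c×3304 term appears on both sides and cancels. Collect the known terms of each column as K = Σ(ρt)_known − 3304 × (depth of known layers): K_A = 89002600 − 3304×31400 = −14743000; K_B = 89260500 − 3304×(1860 + 31000) = −19308940.
Balance: K_A − x×(3304 − 1999) = K_B, so x = (K_A − K_B)/(3304 − 1999) = 4565940/1305 = 3500 m.

3500 m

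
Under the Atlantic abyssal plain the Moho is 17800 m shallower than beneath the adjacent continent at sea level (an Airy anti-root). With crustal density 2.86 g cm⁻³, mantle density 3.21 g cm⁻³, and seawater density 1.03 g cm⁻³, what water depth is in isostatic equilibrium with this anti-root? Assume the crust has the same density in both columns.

Replacing a thickness d of crust by seawater at the top must be balanced by replacing crust with mantle at the base: d (ρ_c − ρ_w) = a (ρ_m − ρ_c).
d = a (ρ_m − ρ_c)/(ρ_c − ρ_w) = 17800 m × 0.35/1.83 = 3400 m.

3400 m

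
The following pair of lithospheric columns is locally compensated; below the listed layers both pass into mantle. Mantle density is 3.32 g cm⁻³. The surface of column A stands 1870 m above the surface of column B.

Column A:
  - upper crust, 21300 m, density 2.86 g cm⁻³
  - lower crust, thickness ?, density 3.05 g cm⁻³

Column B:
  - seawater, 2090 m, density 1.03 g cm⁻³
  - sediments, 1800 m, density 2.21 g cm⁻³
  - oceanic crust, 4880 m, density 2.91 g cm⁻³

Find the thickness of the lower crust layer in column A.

Take the compensation level at the base of the deeper column (depth z_c below the surface of column A) and equate Σ ρ_i t_i down to z_c; mantle fills any gap and the z_c terms cancel.
Column A: 21300×2.86 + x×3.05 + (z_c − 21300 − x)×3.32
Column B: 1870×0 + 2090×1.03 + 1800×2.21 + 4880×2.91 + (z_c − 1870 − 8770)×3.32
The z_c×3.32 term appears on both sides and cancels. Collect the known terms of each column as K = Σ(ρt)_known − 3.32 × (depth of known layers): K_A = 60918 − 3.32×21300 = −9798; K_B = 20331.5 − 3.32×(1870 + 8770) = −14993.3.
Balance: K_A − x×(3.32 − 3.05) = K_B, so x = (K_A − K_B)/(3.32 − 3.05) = 5195.3/0.27 = 19200 m.

19200 m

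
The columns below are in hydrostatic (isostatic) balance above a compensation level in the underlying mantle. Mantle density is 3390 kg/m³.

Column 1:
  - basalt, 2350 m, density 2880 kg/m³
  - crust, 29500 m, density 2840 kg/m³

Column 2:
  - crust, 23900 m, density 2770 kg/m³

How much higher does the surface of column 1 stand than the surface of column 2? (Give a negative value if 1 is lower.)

For any compensation level in the mantle, the mantle terms cancel and isostasy reduces to e = (Σt_1 − Σt_2) − (Σ(ρt)_1 − Σ(ρt)_2) / ρ_m.
Σt_1 = 31850 m; Σt_2 = 23900 m; Σ(ρt)_1 = 90548000; Σ(ρt)_2 = 66203000 (in m·kg/m³).
e = (31850 − 23900) − (90548000 − 66203000) / 3390 = 769 m.

769 m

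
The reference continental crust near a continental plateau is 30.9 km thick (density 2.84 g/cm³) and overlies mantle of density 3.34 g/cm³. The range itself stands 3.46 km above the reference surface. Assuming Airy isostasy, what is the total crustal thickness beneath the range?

54 km

Root depth r = h ρ_c / (ρ_m − ρ_c) = 3.46 km × 2.84 / 0.5 = 19.65 km.
Total thickness = T + h + r = 30.9 km + 3.46 km + 19.65 km = 54 km.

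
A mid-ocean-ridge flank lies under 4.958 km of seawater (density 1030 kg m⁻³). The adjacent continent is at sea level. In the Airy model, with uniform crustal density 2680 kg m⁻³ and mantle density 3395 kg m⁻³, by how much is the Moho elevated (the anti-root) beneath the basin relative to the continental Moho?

Equating mass per unit area of the two columns: replacing crust with seawater at the top is compensated by replacing crust with mantle at the base: d (ρ_c − ρ_w) = a (ρ_m − ρ_c).
a = d (ρ_c − ρ_w)/(ρ_m − ρ_c) = 4.958 km × 1650/715 = 11.4 km.

11.4 km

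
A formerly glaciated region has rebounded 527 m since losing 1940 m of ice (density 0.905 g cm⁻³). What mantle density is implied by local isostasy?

3.33 g cm⁻³

ρ_m = ρ_ice t / u = 0.905 × 1940 m/527 m = 3.33 g cm⁻³.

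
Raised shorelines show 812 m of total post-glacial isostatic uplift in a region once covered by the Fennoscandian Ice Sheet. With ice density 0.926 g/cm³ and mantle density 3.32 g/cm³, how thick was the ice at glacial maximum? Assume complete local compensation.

u = t ρ_ice/ρ_m → t = u ρ_m/ρ_ice = 812 m × 3.32/0.926 = 2910 m.

2910 m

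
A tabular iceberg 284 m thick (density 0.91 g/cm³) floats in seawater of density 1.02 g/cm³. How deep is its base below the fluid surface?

253 m

Draft d = t ρ_obj/ρ_fluid = 284 m × 0.91/1.02 = 253 m.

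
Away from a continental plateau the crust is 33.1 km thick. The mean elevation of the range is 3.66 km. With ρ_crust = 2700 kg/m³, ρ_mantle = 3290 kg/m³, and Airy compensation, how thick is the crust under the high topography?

Root depth r = h ρ_c / (ρ_m − ρ_c) = 3.66 km × 2700 / 590 = 16.75 km.
Total thickness = T + h + r = 33.1 km + 3.66 km + 16.75 km = 53.5 km.

53.5 km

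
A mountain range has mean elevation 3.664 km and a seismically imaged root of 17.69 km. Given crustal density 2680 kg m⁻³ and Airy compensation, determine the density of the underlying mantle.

Airy balance: ρ_c h = (ρ_m − ρ_c) r → ρ_m = ρ_c (1 + h/r).
ρ_m = 2680 × (1 + 3.664 km/17.69 km) = 3240 kg m⁻³.

3240 kg m⁻³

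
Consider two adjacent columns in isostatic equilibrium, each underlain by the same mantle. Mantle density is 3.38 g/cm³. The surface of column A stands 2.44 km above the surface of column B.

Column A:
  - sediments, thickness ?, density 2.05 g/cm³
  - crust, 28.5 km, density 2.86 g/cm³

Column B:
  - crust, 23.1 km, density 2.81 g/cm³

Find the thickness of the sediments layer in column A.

Take the compensation level at the base of the deeper column (depth z_c below the surface of column A) and equate Σ ρ_i t_i down to z_c; mantle fills any gap and the z_c terms cancel.
Column A: x×2.05 + 28.5×2.86 + (z_c − 28.5 − x)×3.38
Column B: 2.44×0 + 23.1×2.81 + (z_c − 2.44 − 23.1)×3.38
The z_c×3.38 term appears on both sides and cancels. Collect the known terms of each column as K = Σ(ρt)_known − 3.38 × (depth of known layers): K_A = 81.51 − 3.38×28.5 = −14.82; K_B = 64.911 − 3.38×(2.44 + 23.1) = −21.4142.
Balance: K_A − x×(3.38 − 2.05) = K_B, so x = (K_A − K_B)/(3.38 − 2.05) = 6.5942/1.33 = 4.96 km.

4.96 km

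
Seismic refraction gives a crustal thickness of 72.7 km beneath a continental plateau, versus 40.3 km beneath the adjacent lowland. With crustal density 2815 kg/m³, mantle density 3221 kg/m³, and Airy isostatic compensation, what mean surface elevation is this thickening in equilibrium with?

4.08 km

Excess crust Δ = 72.7 km − 40.3 km = 32.4 km, split between elevation h and root r with h + r = Δ.
Airy balance ρ_c h = (ρ_m − ρ_c) r gives r = h ρ_c/(ρ_m − ρ_c), so h (1 + ρ_c/(ρ_m − ρ_c)) = Δ, i.e. h = Δ (ρ_m − ρ_c)/ρ_m.
h = 32.4 km × 406/3221 = 4.08 km.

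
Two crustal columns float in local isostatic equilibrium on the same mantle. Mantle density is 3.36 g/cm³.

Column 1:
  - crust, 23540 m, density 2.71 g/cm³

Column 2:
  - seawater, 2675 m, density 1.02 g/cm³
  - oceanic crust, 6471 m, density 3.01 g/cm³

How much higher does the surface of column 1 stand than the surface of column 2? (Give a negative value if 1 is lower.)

For any compensation level in the mantle, the mantle terms cancel and isostasy reduces to e = (Σt_1 − Σt_2) − (Σ(ρt)_1 − Σ(ρt)_2) / ρ_m.
Σt_1 = 23540 m; Σt_2 = 9146 m; Σ(ρt)_1 = 63793.4; Σ(ρt)_2 = 22206.21 (in m·g/cm³).
e = (23540 − 9146) − (63793.4 − 22206.21) / 3.36 = 2020 m.

2020 m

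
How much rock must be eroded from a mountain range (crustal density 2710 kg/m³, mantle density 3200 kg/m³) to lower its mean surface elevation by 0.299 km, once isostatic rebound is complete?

Net drop Δ = e − u = e − e ρ_c/ρ_m = e (ρ_m − ρ_c)/ρ_m.
e = Δ ρ_m/(ρ_m − ρ_c) = 0.299 km × 3200/490 = 1.95 km.

1.95 km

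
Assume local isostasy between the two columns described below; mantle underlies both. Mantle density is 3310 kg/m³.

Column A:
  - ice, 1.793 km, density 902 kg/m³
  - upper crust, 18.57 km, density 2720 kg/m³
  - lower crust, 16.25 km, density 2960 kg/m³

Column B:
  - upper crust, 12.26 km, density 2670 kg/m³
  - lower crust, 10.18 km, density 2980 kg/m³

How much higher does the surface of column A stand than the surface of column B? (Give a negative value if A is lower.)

For any compensation level in the mantle, the mantle terms cancel and isostasy reduces to e = (Σt_A − Σt_B) − (Σ(ρt)_A − Σ(ρt)_B) / ρ_m.
Σt_A = 36.613 km; Σt_B = 22.44 km; Σ(ρt)_A = 100227.686; Σ(ρt)_B = 63070.6 (in km·kg/m³).
e = (36.613 − 22.44) − (100227.686 − 63070.6) / 3310 = 2.95 km.

2.95 km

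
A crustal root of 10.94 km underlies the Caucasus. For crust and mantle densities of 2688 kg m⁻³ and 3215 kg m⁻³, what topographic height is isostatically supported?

2.14 km

Balancing pressure at the compensation depth: ρ_c h = (ρ_m − ρ_c) r.
h = r (ρ_m − ρ_c) / ρ_c = 10.94 km × (3215 − 2688) / 2688 = 2.14 km.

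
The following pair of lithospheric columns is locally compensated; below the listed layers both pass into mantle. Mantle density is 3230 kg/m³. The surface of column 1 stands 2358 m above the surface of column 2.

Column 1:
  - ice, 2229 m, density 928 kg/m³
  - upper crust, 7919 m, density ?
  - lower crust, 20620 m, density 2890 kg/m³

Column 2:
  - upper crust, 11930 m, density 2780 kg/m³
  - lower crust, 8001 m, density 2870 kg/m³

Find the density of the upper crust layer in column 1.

2760 kg/m³

Take the compensation level at the base of the deeper column (depth z_c below the surface of column 1) and equate Σ ρ_i t_i down to z_c; mantle fills any gap and the z_c terms cancel.
Column 1: 2229×928 + 7919×ρ + 20620×2890 + (z_c − 30768)×3230
Column 2: 2358×0 + 11930×2780 + 8001×2870 + (z_c − 2358 − 19931)×3230
The z_c×3230 term appears on both sides and cancels. Collect the known terms of each column as K = Σ(ρt)_known − 3230 × (depth of known layers): K_1 = 61660312 − 3230×30768 = −37720328; K_2 = 56128270 − 3230×(2358 + 19931) = −15865200.
Balance: K_1 + 7919×ρ = K_2, so ρ = (K_2 − K_1)/7919 = 21855100/7919 = 2760 kg/m³.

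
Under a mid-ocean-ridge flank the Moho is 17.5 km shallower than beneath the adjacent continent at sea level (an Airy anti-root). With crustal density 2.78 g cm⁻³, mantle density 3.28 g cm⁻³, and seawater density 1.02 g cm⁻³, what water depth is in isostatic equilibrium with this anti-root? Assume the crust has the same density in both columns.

Replacing a thickness d of crust by seawater at the top must be balanced by replacing crust with mantle at the base: d (ρ_c − ρ_w) = a (ρ_m − ρ_c).
d = a (ρ_m − ρ_c)/(ρ_c − ρ_w) = 17.5 km × 0.5/1.76 = 4.97 km.

4.97 km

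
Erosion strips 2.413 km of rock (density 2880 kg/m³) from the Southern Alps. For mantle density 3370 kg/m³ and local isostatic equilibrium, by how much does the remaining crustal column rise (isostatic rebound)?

2.06 km

Unloading: uplift u = e ρ_c/ρ_m = 2.413 km × 2880/3370 = 2.06 km.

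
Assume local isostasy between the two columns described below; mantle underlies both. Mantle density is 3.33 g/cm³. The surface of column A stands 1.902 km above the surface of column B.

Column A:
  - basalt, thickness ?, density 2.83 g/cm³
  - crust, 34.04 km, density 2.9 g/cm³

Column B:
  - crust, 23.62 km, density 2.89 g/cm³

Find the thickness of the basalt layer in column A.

Take the compensation level at the base of the deeper column (depth z_c below the surface of column A) and equate Σ ρ_i t_i down to z_c; mantle fills any gap and the z_c terms cancel.
Column A: x×2.83 + 34.04×2.9 + (z_c − 34.04 − x)×3.33
Column B: 1.902×0 + 23.62×2.89 + (z_c − 1.902 − 23.62)×3.33
The z_c×3.33 term appears on both sides and cancels. Collect the known terms of each column as K = Σ(ρt)_known − 3.33 × (depth of known layers): K_A = 98.716 − 3.33×34.04 = −14.6372; K_B = 68.2618 − 3.33×(1.902 + 23.62) = −16.72646.
Balance: K_A − x×(3.33 − 2.83) = K_B, so x = (K_A − K_B)/(3.33 − 2.83) = 2.08926/0.5 = 4.18 km.

4.18 km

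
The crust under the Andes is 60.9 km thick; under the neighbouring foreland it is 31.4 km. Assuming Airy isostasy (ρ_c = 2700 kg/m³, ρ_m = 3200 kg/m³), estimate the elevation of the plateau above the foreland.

Excess crust Δ = 60.9 km − 31.4 km = 29.5 km, split between elevation h and root r with h + r = Δ.
Airy balance ρ_c h = (ρ_m − ρ_c) r gives r = h ρ_c/(ρ_m − ρ_c), so h (1 + ρ_c/(ρ_m − ρ_c)) = Δ, i.e. h = Δ (ρ_m − ρ_c)/ρ_m.
h = 29.5 km × 500/3200 = 4.61 km.

4.61 km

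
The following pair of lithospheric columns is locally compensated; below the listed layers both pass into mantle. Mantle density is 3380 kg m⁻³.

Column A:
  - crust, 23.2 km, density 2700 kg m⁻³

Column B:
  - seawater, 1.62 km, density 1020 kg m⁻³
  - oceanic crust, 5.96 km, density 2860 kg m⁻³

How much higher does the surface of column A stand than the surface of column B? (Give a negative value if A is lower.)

For any compensation level in the mantle, the mantle terms cancel and isostasy reduces to e = (Σt_A − Σt_B) − (Σ(ρt)_A − Σ(ρt)_B) / ρ_m.
Σt_A = 23.2 km; Σt_B = 7.58 km; Σ(ρt)_A = 62640; Σ(ρt)_B = 18698 (in km·kg m⁻³).
e = (23.2 − 7.58) − (62640 − 18698) / 3380 = 2.62 km.

2.62 km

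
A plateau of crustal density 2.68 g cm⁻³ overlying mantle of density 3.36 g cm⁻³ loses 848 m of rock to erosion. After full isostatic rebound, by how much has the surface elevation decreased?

172 m

Rebound u = e ρ_c/ρ_m = 848 m × 2.68/3.36 = 676.4 m.
Net surface drop = e − u = 848 m − 676.4 m = e (ρ_m − ρ_c)/ρ_m = 172 m.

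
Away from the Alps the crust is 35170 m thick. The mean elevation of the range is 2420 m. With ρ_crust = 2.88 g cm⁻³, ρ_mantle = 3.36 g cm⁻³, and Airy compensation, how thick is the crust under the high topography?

Root depth r = h ρ_c / (ρ_m − ρ_c) = 2420 m × 2.88 / 0.48 = 14520 m.
Total thickness = T + h + r = 35170 m + 2420 m + 14520 m = 52100 m.

52100 m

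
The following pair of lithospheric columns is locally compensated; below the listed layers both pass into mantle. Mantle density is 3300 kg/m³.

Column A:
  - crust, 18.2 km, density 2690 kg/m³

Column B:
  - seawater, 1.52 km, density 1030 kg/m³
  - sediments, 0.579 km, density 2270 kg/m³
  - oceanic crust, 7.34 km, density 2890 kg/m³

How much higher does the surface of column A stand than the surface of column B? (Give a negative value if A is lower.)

1.23 km

For any compensation level in the mantle, the mantle terms cancel and isostasy reduces to e = (Σt_A − Σt_B) − (Σ(ρt)_A − Σ(ρt)_B) / ρ_m.
Σt_A = 18.2 km; Σt_B = 9.439 km; Σ(ρt)_A = 48958; Σ(ρt)_B = 24092.53 (in km·kg/m³).
e = (18.2 − 9.439) − (48958 − 24092.53) / 3300 = 1.23 km.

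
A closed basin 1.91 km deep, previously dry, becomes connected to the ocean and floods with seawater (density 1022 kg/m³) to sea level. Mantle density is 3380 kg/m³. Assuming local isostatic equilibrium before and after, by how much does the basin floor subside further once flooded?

After flooding the water column is d + s deep. Its weight must equal the weight of mantle displaced by the extra subsidence s: (d + s) ρ_w = s ρ_m.
s = d ρ_w / (ρ_m − ρ_w) = 1.91 km × 1022/(3380 − 1022) = 0.828 km.

0.828 km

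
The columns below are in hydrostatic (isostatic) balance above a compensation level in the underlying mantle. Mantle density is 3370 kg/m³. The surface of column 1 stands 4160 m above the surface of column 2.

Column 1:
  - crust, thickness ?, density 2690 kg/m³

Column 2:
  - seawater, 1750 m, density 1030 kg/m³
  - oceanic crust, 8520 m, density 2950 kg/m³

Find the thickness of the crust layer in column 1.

31900 m

Take the compensation level at the base of the deeper column (depth z_c below the surface of column 1) and equate Σ ρ_i t_i down to z_c; mantle fills any gap and the z_c terms cancel.
Column 1: x×2690 + (z_c − 0 − x)×3370
Column 2: 4160×0 + 1750×1030 + 8520×2950 + (z_c − 4160 − 10270)×3370
The z_c×3370 term appears on both sides and cancels. Collect the known terms of each column as K = Σ(ρt)_known − 3370 × (depth of known layers): K_1 = 0 − 3370×0 = 0; K_2 = 26936500 − 3370×(4160 + 10270) = −21692600.
Balance: K_1 − x×(3370 − 2690) = K_2, so x = (K_1 − K_2)/(3370 − 2690) = 21692600/680 = 31900 m.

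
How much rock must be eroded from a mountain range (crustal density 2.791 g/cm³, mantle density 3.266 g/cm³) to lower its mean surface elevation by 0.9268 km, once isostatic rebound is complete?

Net drop Δ = e − u = e − e ρ_c/ρ_m = e (ρ_m − ρ_c)/ρ_m.
e = Δ ρ_m/(ρ_m − ρ_c) = 0.9268 km × 3.266/0.475 = 6.37 km.

6.37 km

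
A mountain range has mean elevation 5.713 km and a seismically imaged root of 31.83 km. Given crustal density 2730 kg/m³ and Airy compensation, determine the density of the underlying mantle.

Airy balance: ρ_c h = (ρ_m − ρ_c) r → ρ_m = ρ_c (1 + h/r).
ρ_m = 2730 × (1 + 5.713 km/31.83 km) = 3220 kg/m³.

3220 kg/m³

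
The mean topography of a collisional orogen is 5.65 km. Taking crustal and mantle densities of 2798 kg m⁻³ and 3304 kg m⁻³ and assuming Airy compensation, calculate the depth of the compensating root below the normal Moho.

In Airy isostatic equilibrium: the weight of the topography is balanced by the buoyancy of the root, ρ_c h = (ρ_m − ρ_c) r.
r = h · ρ_c / (ρ_m − ρ_c) = 5.65 km × 2798 / (3304 − 2798) = 31.2 km.

31.2 km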